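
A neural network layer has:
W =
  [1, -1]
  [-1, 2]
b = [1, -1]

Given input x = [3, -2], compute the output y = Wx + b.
y = [6, -8]

Wx = [1×3 + -1×-2, -1×3 + 2×-2]
   = [5, -7]
y = Wx + b = [5 + 1, -7 + -1] = [6, -8]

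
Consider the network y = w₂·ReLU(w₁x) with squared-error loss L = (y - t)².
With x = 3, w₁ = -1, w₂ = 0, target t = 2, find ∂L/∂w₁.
∂L/∂w₁ = 0

Forward pass:
z = w₁x = -1×3 = -3
h = ReLU(-3) = 0
y = w₂h = 0×0 = 0

Backward pass:
∂L/∂y = 2(y - t) = 2(0 - 2) = -4
∂y/∂h = w₂ = 0
∂h/∂z = 0 (ReLU derivative)
∂z/∂w₁ = x = 3

∂L/∂w₁ = -4 × 0 × 0 × 3 = 0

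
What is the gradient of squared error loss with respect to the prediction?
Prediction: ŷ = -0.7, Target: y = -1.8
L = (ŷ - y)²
∂L/∂ŷ = 2.2

∂L/∂ŷ = 2(ŷ - y) = 2(-0.7 - -1.8) = 2(1.1) = 2.2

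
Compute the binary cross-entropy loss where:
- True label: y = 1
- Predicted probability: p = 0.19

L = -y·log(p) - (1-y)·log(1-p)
L = 1.661

L = -1·log(0.19) - 0·log(0.81) = -log(0.19) = 1.661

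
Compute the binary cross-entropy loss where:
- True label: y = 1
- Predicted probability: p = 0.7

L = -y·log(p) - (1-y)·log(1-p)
L = 0.3567

L = -1·log(0.7) - 0·log(0.3) = -log(0.7) = 0.3567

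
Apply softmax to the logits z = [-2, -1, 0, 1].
p = [0.0321, 0.0871, 0.2369, 0.6439]

exp(z) = [0.1353, 0.3679, 1, 2.718]
Sum = 4.221
p = [0.0321, 0.0871, 0.2369, 0.6439]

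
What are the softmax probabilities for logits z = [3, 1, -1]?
p = [0.8668, 0.1173, 0.0159]

exp(z) = [20.09, 2.718, 0.3679]
Sum = 23.17
p = [0.8668, 0.1173, 0.0159]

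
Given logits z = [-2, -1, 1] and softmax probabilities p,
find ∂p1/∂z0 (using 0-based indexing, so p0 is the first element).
∂p1/∂z0 = -0.004797

p = softmax(z) = [0.04201, 0.1142, 0.8438]
p1 = 0.1142, p0 = 0.04201

∂p1/∂z0 = -p1 × p0 = -0.1142 × 0.04201 = -0.004797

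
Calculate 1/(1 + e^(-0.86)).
0.7027

sigmoid(0.86) = 1/(1 + e^(-0.86)) = 1/(1 + 0.4232) = 0.7027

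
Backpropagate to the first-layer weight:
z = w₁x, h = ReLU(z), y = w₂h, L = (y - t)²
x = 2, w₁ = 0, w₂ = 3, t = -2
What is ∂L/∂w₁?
∂L/∂w₁ = 0

Forward pass:
z = w₁x = 0×2 = 0
h = ReLU(0) = 0
y = w₂h = 3×0 = 0

Backward pass:
∂L/∂y = 2(y - t) = 2(0 - -2) = 4
∂y/∂h = w₂ = 3
∂h/∂z = 0 (ReLU derivative)
∂z/∂w₁ = x = 2

∂L/∂w₁ = 4 × 3 × 0 × 2 = 0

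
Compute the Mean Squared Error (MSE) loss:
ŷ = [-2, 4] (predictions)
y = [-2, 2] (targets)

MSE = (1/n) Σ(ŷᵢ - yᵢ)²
MSE = 2

MSE = (1/2)((-2--2)² + (4-2)²) = (1/2)(0 + 4) = 2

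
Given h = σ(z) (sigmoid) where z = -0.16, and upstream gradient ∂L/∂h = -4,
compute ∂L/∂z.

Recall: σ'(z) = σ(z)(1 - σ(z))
∂L/∂z = -0.9936

σ(-0.16) = 0.4601
σ'(-0.16) = σ(-0.16)(1 - σ(-0.16)) = 0.4601 × 0.5399 = 0.2484
∂L/∂z = ∂L/∂h · σ'(z) = -4 × 0.2484 = -0.9936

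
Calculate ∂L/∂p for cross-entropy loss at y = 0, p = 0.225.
∂L/∂p = 1.29

∂L/∂p = -y/p + (1-y)/(1-p) = 0 + 1/0.775 = 1.29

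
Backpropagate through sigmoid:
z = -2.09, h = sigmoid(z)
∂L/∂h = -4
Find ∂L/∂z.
∂L/∂z = -0.3918

σ(-2.09) = 0.1101
σ'(-2.09) = σ(-2.09)(1 - σ(-2.09)) = 0.1101 × 0.8899 = 0.09796
∂L/∂z = ∂L/∂h · σ'(z) = -4 × 0.09796 = -0.3918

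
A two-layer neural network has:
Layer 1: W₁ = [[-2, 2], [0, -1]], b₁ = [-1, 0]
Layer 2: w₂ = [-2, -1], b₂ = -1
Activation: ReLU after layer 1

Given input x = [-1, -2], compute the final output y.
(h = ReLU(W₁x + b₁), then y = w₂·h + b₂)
y = -3

Layer 1 pre-activation: z₁ = [-3, 2]
After ReLU: h = [0, 2]
Layer 2 output: y = -2×0 + -1×2 + -1 = -3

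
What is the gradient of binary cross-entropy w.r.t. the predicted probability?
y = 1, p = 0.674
∂L/∂p = -1.484

∂L/∂p = -y/p + (1-y)/(1-p) = -1/0.674 + 0 = -1.484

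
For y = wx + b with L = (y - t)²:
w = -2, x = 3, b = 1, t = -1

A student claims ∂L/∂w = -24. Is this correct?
Correct

y = (-2)(3) + 1 = -5
∂L/∂y = 2(y - t) = 2(-5 - -1) = -8
∂y/∂w = x = 3
∂L/∂w = -8 × 3 = -24

Claimed value: -24
Correct: The correct gradient is -24.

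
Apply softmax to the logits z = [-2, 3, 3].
p = [0.0034, 0.4983, 0.4983]

exp(z) = [0.1353, 20.09, 20.09]
Sum = 40.31
p = [0.0034, 0.4983, 0.4983]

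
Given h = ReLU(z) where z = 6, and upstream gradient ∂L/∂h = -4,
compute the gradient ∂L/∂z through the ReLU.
∂L/∂z = -4

h = ReLU(6) = 6
Since z > 0: ∂h/∂z = 1
∂L/∂z = ∂L/∂h · ∂h/∂z = -4 × 1 = -4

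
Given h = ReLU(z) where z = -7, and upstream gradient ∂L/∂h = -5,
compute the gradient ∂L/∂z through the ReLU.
∂L/∂z = 0

h = ReLU(-7) = 0
Since z < 0: ∂h/∂z = 0
∂L/∂z = ∂L/∂h · ∂h/∂z = -5 × 0 = 0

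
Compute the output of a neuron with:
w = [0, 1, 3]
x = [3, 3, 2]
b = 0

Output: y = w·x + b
y = 9

y = (0)(3) + (1)(3) + (3)(2) + 0 = 9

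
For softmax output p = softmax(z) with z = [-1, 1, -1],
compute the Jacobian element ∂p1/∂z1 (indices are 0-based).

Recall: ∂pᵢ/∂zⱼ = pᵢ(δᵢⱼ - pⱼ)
∂p1/∂z1 = 0.1676

p = softmax(z) = [0.1065, 0.787, 0.1065]
p1 = 0.787

∂p1/∂z1 = p1(1 - p1) = 0.787 × (1 - 0.787) = 0.1676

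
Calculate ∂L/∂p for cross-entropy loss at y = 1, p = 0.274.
∂L/∂p = -3.65

∂L/∂p = -y/p + (1-y)/(1-p) = -1/0.274 + 0 = -3.65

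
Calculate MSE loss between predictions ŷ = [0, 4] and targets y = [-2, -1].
MSE = 14.5

MSE = (1/2)((0--2)² + (4--1)²) = (1/2)(4 + 25) = 14.5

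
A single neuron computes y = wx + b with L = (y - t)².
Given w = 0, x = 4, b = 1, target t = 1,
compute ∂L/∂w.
∂L/∂w = 0

y = wx + b = (0)(4) + 1 = 1
∂L/∂y = 2(y - t) = 2(1 - 1) = 0
∂y/∂w = x = 4
∂L/∂w = ∂L/∂y · ∂y/∂w = 0 × 4 = 0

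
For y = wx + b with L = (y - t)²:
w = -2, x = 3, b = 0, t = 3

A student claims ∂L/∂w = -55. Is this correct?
Incorrect

y = (-2)(3) + 0 = -6
∂L/∂y = 2(y - t) = 2(-6 - 3) = -18
∂y/∂w = x = 3
∂L/∂w = -18 × 3 = -54

Claimed value: -55
Incorrect: The correct gradient is -54.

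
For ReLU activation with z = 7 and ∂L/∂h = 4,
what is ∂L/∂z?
∂L/∂z = 4

h = ReLU(7) = 7
Since z > 0: ∂h/∂z = 1
∂L/∂z = ∂L/∂h · ∂h/∂z = 4 × 1 = 4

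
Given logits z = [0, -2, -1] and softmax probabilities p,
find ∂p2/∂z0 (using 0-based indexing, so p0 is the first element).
∂p2/∂z0 = -0.1628

p = softmax(z) = [0.6652, 0.09003, 0.2447]
p2 = 0.2447, p0 = 0.6652

∂p2/∂z0 = -p2 × p0 = -0.2447 × 0.6652 = -0.1628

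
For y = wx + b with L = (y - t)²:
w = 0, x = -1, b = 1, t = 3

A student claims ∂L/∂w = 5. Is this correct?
Incorrect

y = (0)(-1) + 1 = 1
∂L/∂y = 2(y - t) = 2(1 - 3) = -4
∂y/∂w = x = -1
∂L/∂w = -4 × -1 = 4

Claimed value: 5
Incorrect: The correct gradient is 4.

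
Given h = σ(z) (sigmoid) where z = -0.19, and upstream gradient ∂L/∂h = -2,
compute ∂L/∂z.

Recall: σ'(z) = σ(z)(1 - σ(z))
∂L/∂z = -0.4955

σ(-0.19) = 0.4526
σ'(-0.19) = σ(-0.19)(1 - σ(-0.19)) = 0.4526 × 0.5474 = 0.2478
∂L/∂z = ∂L/∂h · σ'(z) = -2 × 0.2478 = -0.4955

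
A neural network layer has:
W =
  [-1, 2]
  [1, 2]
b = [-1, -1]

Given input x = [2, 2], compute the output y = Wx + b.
y = [1, 5]

Wx = [-1×2 + 2×2, 1×2 + 2×2]
   = [2, 6]
y = Wx + b = [2 + -1, 6 + -1] = [1, 5]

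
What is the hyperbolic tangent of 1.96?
0.9611

tanh(1.96) = (e^(1.96) - e^(-1.96))/(e^(1.96) + e^(-1.96)) = 0.9611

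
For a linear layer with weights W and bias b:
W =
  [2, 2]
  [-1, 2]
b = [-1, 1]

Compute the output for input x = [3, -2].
y = [1, -6]

Wx = [2×3 + 2×-2, -1×3 + 2×-2]
   = [2, -7]
y = Wx + b = [2 + -1, -7 + 1] = [1, -6]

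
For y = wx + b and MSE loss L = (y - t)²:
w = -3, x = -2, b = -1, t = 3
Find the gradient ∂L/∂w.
∂L/∂w = -8

y = wx + b = (-3)(-2) + -1 = 5
∂L/∂y = 2(y - t) = 2(5 - 3) = 4
∂y/∂w = x = -2
∂L/∂w = ∂L/∂y · ∂y/∂w = 4 × -2 = -8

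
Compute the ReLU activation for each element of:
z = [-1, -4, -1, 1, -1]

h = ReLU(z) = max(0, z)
h = [0, 0, 0, 1, 0]

ReLU applied element-wise: max(0,-1)=0, max(0,-4)=0, max(0,-1)=0, max(0,1)=1, max(0,-1)=0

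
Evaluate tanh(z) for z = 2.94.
0.9944

tanh(2.94) = (e^(2.94) - e^(-2.94))/(e^(2.94) + e^(-2.94)) = 0.9944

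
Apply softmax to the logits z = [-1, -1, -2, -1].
p = [0.2969, 0.2969, 0.1092, 0.2969]

exp(z) = [0.3679, 0.3679, 0.1353, 0.3679]
Sum = 1.239
p = [0.2969, 0.2969, 0.1092, 0.2969]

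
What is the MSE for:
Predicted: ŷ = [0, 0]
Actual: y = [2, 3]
MSE = 6.5

MSE = (1/2)((0-2)² + (0-3)²) = (1/2)(4 + 9) = 6.5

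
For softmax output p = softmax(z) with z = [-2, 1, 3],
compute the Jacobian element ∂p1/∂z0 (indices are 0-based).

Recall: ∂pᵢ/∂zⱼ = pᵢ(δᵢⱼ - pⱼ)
∂p1/∂z0 = -0.0006991

p = softmax(z) = [0.0059, 0.1185, 0.8756]
p1 = 0.1185, p0 = 0.0059

∂p1/∂z0 = -p1 × p0 = -0.1185 × 0.0059 = -0.0006991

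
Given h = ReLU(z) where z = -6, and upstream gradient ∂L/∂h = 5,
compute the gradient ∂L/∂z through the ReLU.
∂L/∂z = 0

h = ReLU(-6) = 0
Since z < 0: ∂h/∂z = 0
∂L/∂z = ∂L/∂h · ∂h/∂z = 5 × 0 = 0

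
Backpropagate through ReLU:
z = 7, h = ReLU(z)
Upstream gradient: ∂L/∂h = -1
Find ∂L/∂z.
∂L/∂z = -1

h = ReLU(7) = 7
Since z > 0: ∂h/∂z = 1
∂L/∂z = ∂L/∂h · ∂h/∂z = -1 × 1 = -1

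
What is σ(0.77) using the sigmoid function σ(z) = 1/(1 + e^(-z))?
0.6835

sigmoid(0.77) = 1/(1 + e^(-0.77)) = 1/(1 + 0.463) = 0.6835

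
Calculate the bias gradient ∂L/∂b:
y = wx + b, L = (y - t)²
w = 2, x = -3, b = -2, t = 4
∂L/∂b = -24

y = wx + b = (2)(-3) + -2 = -8
∂L/∂y = 2(y - t) = 2(-8 - 4) = -24
∂y/∂b = 1
∂L/∂b = ∂L/∂y · ∂y/∂b = -24 × 1 = -24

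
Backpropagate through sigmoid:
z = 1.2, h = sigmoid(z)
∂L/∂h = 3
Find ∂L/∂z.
∂L/∂z = 0.5337

σ(1.2) = 0.7685
σ'(1.2) = σ(1.2)(1 - σ(1.2)) = 0.7685 × 0.2315 = 0.1779
∂L/∂z = ∂L/∂h · σ'(z) = 3 × 0.1779 = 0.5337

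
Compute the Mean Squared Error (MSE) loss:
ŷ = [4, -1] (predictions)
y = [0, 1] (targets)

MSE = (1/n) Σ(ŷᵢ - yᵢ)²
MSE = 10

MSE = (1/2)((4-0)² + (-1-1)²) = (1/2)(16 + 4) = 10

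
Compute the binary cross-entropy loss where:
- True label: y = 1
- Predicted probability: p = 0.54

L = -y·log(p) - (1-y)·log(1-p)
L = 0.6162

L = -1·log(0.54) - 0·log(0.46) = -log(0.54) = 0.6162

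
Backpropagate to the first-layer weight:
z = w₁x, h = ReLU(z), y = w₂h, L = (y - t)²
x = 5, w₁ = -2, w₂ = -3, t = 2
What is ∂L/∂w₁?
∂L/∂w₁ = 0

Forward pass:
z = w₁x = -2×5 = -10
h = ReLU(-10) = 0
y = w₂h = -3×0 = 0

Backward pass:
∂L/∂y = 2(y - t) = 2(0 - 2) = -4
∂y/∂h = w₂ = -3
∂h/∂z = 0 (ReLU derivative)
∂z/∂w₁ = x = 5

∂L/∂w₁ = -4 × -3 × 0 × 5 = 0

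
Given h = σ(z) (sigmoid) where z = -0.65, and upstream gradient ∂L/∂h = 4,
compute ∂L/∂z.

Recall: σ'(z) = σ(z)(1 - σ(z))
∂L/∂z = 0.9014

σ(-0.65) = 0.343
σ'(-0.65) = σ(-0.65)(1 - σ(-0.65)) = 0.343 × 0.657 = 0.2253
∂L/∂z = ∂L/∂h · σ'(z) = 4 × 0.2253 = 0.9014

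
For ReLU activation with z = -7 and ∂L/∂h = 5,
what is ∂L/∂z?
∂L/∂z = 0

h = ReLU(-7) = 0
Since z < 0: ∂h/∂z = 0
∂L/∂z = ∂L/∂h · ∂h/∂z = 5 × 0 = 0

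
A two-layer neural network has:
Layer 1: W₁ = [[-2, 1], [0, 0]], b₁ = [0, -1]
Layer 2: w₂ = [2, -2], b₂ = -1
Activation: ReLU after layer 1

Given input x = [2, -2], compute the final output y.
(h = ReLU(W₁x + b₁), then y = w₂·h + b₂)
y = -1

Layer 1 pre-activation: z₁ = [-6, -1]
After ReLU: h = [0, 0]
Layer 2 output: y = 2×0 + -2×0 + -1 = -1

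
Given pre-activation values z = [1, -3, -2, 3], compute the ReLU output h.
h = [1, 0, 0, 3]

ReLU applied element-wise: max(0,1)=1, max(0,-3)=0, max(0,-2)=0, max(0,3)=3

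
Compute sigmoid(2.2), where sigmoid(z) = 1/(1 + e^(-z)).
0.9002

sigmoid(2.2) = 1/(1 + e^(-2.2)) = 1/(1 + 0.1108) = 0.9002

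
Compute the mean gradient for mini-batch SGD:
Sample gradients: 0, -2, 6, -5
Average gradient = -0.25

Average = (1/4)(0 + -2 + 6 + -5) = -1/4 = -0.25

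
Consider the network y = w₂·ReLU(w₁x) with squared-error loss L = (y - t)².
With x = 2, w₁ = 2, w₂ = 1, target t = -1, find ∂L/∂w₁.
∂L/∂w₁ = 20

Forward pass:
z = w₁x = 2×2 = 4
h = ReLU(4) = 4
y = w₂h = 1×4 = 4

Backward pass:
∂L/∂y = 2(y - t) = 2(4 - -1) = 10
∂y/∂h = w₂ = 1
∂h/∂z = 1 (ReLU derivative)
∂z/∂w₁ = x = 2

∂L/∂w₁ = 10 × 1 × 1 × 2 = 20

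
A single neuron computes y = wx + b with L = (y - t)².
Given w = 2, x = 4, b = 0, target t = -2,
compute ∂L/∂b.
∂L/∂b = 20

y = wx + b = (2)(4) + 0 = 8
∂L/∂y = 2(y - t) = 2(8 - -2) = 20
∂y/∂b = 1
∂L/∂b = ∂L/∂y · ∂y/∂b = 20 × 1 = 20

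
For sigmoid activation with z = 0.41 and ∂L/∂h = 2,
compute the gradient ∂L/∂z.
∂L/∂z = 0.4796

σ(0.41) = 0.6011
σ'(0.41) = σ(0.41)(1 - σ(0.41)) = 0.6011 × 0.3989 = 0.2398
∂L/∂z = ∂L/∂h · σ'(z) = 2 × 0.2398 = 0.4796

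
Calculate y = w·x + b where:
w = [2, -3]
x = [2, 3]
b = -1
y = -6

y = (2)(2) + (-3)(3) + -1 = -6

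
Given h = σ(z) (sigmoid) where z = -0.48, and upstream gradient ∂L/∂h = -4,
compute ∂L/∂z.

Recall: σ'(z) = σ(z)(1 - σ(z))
∂L/∂z = -0.9445

σ(-0.48) = 0.3823
σ'(-0.48) = σ(-0.48)(1 - σ(-0.48)) = 0.3823 × 0.6177 = 0.2361
∂L/∂z = ∂L/∂h · σ'(z) = -4 × 0.2361 = -0.9445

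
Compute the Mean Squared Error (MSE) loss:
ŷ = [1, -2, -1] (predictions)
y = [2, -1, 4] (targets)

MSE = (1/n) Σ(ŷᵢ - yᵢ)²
MSE = 9

MSE = (1/3)((1-2)² + (-2--1)² + (-1-4)²) = (1/3)(1 + 1 + 25) = 9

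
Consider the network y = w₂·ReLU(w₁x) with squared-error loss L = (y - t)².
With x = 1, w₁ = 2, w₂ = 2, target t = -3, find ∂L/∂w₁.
∂L/∂w₁ = 28

Forward pass:
z = w₁x = 2×1 = 2
h = ReLU(2) = 2
y = w₂h = 2×2 = 4

Backward pass:
∂L/∂y = 2(y - t) = 2(4 - -3) = 14
∂y/∂h = w₂ = 2
∂h/∂z = 1 (ReLU derivative)
∂z/∂w₁ = x = 1

∂L/∂w₁ = 14 × 2 × 1 × 1 = 28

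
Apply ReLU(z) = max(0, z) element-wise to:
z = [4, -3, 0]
h = [4, 0, 0]

ReLU applied element-wise: max(0,4)=4, max(0,-3)=0, max(0,0)=0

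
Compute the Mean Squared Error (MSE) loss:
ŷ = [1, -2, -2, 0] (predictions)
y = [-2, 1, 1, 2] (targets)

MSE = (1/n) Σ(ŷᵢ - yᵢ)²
MSE = 7.75

MSE = (1/4)((1--2)² + (-2-1)² + (-2-1)² + (0-2)²) = (1/4)(9 + 9 + 9 + 4) = 7.75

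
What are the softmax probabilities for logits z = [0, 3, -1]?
p = [0.0466, 0.9362, 0.0171]

exp(z) = [1, 20.09, 0.3679]
Sum = 21.45
p = [0.0466, 0.9362, 0.0171]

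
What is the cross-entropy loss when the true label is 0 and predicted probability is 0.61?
L = 0.9416

L = -0·log(0.61) - 1·log(0.39) = -log(0.39) = 0.9416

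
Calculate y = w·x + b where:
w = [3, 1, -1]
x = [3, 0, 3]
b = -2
y = 4

y = (3)(3) + (1)(0) + (-1)(3) + -2 = 4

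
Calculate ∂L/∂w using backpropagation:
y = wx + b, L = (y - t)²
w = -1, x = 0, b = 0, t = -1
∂L/∂w = 0

y = wx + b = (-1)(0) + 0 = 0
∂L/∂y = 2(y - t) = 2(0 - -1) = 2
∂y/∂w = x = 0
∂L/∂w = ∂L/∂y · ∂y/∂w = 2 × 0 = 0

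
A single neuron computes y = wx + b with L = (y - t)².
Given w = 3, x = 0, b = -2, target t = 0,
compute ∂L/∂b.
∂L/∂b = -4

y = wx + b = (3)(0) + -2 = -2
∂L/∂y = 2(y - t) = 2(-2 - 0) = -4
∂y/∂b = 1
∂L/∂b = ∂L/∂y · ∂y/∂b = -4 × 1 = -4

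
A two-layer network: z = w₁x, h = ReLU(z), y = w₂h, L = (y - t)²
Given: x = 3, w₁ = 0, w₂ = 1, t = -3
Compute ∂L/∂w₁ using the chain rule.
∂L/∂w₁ = 0

Forward pass:
z = w₁x = 0×3 = 0
h = ReLU(0) = 0
y = w₂h = 1×0 = 0

Backward pass:
∂L/∂y = 2(y - t) = 2(0 - -3) = 6
∂y/∂h = w₂ = 1
∂h/∂z = 0 (ReLU derivative)
∂z/∂w₁ = x = 3

∂L/∂w₁ = 6 × 1 × 0 × 3 = 0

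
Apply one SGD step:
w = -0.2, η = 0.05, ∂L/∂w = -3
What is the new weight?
w_new = -0.05

w_new = w - η·∂L/∂w = -0.2 - 0.05×(-3) = -0.2 - (-0.15) = -0.05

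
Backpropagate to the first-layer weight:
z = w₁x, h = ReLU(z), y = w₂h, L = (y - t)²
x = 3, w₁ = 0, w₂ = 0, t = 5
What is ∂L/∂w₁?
∂L/∂w₁ = 0

Forward pass:
z = w₁x = 0×3 = 0
h = ReLU(0) = 0
y = w₂h = 0×0 = 0

Backward pass:
∂L/∂y = 2(y - t) = 2(0 - 5) = -10
∂y/∂h = w₂ = 0
∂h/∂z = 0 (ReLU derivative)
∂z/∂w₁ = x = 3

∂L/∂w₁ = -10 × 0 × 0 × 3 = 0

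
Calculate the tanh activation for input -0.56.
-0.508

tanh(-0.56) = (e^(-0.56) - e^(0.56))/(e^(-0.56) + e^(0.56)) = -0.508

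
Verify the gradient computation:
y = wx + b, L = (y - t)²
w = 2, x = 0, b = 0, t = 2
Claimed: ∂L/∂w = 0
Correct

y = (2)(0) + 0 = 0
∂L/∂y = 2(y - t) = 2(0 - 2) = -4
∂y/∂w = x = 0
∂L/∂w = -4 × 0 = 0

Claimed value: 0
Correct: The correct gradient is 0.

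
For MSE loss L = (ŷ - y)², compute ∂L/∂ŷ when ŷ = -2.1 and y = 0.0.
∂L/∂ŷ = -4.2

∂L/∂ŷ = 2(ŷ - y) = 2(-2.1 - 0.0) = 2(-2.1) = -4.2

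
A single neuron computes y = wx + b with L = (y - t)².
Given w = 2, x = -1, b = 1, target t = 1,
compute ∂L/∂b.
∂L/∂b = -4

y = wx + b = (2)(-1) + 1 = -1
∂L/∂y = 2(y - t) = 2(-1 - 1) = -4
∂y/∂b = 1
∂L/∂b = ∂L/∂y · ∂y/∂b = -4 × 1 = -4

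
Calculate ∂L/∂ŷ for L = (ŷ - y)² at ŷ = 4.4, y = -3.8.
∂L/∂ŷ = 16.4

∂L/∂ŷ = 2(ŷ - y) = 2(4.4 - -3.8) = 2(8.2) = 16.4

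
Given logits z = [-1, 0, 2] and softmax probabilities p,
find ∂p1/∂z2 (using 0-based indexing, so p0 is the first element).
∂p1/∂z2 = -0.09636

p = softmax(z) = [0.04201, 0.1142, 0.8438]
p1 = 0.1142, p2 = 0.8438

∂p1/∂z2 = -p1 × p2 = -0.1142 × 0.8438 = -0.09636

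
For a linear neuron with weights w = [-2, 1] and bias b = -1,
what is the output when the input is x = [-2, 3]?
y = 6

y = (-2)(-2) + (1)(3) + -1 = 6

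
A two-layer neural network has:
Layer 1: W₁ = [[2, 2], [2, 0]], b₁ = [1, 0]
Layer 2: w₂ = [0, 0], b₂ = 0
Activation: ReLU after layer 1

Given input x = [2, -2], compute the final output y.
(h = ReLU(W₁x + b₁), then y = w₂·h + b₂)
y = 0

Layer 1 pre-activation: z₁ = [1, 4]
After ReLU: h = [1, 4]
Layer 2 output: y = 0×1 + 0×4 + 0 = 0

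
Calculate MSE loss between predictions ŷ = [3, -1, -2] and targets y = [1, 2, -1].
MSE = 4.667

MSE = (1/3)((3-1)² + (-1-2)² + (-2--1)²) = (1/3)(4 + 9 + 1) = 4.667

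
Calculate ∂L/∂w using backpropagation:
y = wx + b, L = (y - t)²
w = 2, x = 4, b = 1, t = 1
∂L/∂w = 64

y = wx + b = (2)(4) + 1 = 9
∂L/∂y = 2(y - t) = 2(9 - 1) = 16
∂y/∂w = x = 4
∂L/∂w = ∂L/∂y · ∂y/∂w = 16 × 4 = 64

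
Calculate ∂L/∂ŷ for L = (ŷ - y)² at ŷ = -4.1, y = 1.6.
∂L/∂ŷ = -11.4

∂L/∂ŷ = 2(ŷ - y) = 2(-4.1 - 1.6) = 2(-5.7) = -11.4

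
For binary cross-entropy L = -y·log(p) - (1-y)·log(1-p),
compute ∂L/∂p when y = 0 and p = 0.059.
∂L/∂p = 1.063

∂L/∂p = -y/p + (1-y)/(1-p) = 0 + 1/0.941 = 1.063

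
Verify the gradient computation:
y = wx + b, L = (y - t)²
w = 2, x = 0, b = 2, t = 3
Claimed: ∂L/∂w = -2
Incorrect

y = (2)(0) + 2 = 2
∂L/∂y = 2(y - t) = 2(2 - 3) = -2
∂y/∂w = x = 0
∂L/∂w = -2 × 0 = 0

Claimed value: -2
Incorrect: The correct gradient is 0.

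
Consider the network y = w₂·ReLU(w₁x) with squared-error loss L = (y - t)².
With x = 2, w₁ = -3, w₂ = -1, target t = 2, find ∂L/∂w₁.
∂L/∂w₁ = 0

Forward pass:
z = w₁x = -3×2 = -6
h = ReLU(-6) = 0
y = w₂h = -1×0 = 0

Backward pass:
∂L/∂y = 2(y - t) = 2(0 - 2) = -4
∂y/∂h = w₂ = -1
∂h/∂z = 0 (ReLU derivative)
∂z/∂w₁ = x = 2

∂L/∂w₁ = -4 × -1 × 0 × 2 = 0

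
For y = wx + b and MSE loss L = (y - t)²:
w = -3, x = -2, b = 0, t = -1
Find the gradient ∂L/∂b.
∂L/∂b = 14

y = wx + b = (-3)(-2) + 0 = 6
∂L/∂y = 2(y - t) = 2(6 - -1) = 14
∂y/∂b = 1
∂L/∂b = ∂L/∂y · ∂y/∂b = 14 × 1 = 14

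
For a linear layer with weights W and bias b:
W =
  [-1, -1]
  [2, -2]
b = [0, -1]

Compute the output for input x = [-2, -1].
y = [3, -3]

Wx = [-1×-2 + -1×-1, 2×-2 + -2×-1]
   = [3, -2]
y = Wx + b = [3 + 0, -2 + -1] = [3, -3]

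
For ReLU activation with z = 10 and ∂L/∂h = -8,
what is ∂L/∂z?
∂L/∂z = -8

h = ReLU(10) = 10
Since z > 0: ∂h/∂z = 1
∂L/∂z = ∂L/∂h · ∂h/∂z = -8 × 1 = -8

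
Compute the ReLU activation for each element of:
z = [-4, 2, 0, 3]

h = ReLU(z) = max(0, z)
h = [0, 2, 0, 3]

ReLU applied element-wise: max(0,-4)=0, max(0,2)=2, max(0,0)=0, max(0,3)=3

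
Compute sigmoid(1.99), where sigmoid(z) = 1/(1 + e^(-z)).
0.8797

sigmoid(1.99) = 1/(1 + e^(-1.99)) = 1/(1 + 0.1367) = 0.8797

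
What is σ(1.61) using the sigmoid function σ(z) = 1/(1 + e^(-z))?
0.8334

sigmoid(1.61) = 1/(1 + e^(-1.61)) = 1/(1 + 0.1999) = 0.8334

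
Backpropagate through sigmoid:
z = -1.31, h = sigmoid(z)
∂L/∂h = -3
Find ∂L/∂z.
∂L/∂z = -0.502

σ(-1.31) = 0.2125
σ'(-1.31) = σ(-1.31)(1 - σ(-1.31)) = 0.2125 × 0.7875 = 0.1673
∂L/∂z = ∂L/∂h · σ'(z) = -3 × 0.1673 = -0.502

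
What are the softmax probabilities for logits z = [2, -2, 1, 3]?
p = [0.2436, 0.0045, 0.0896, 0.6623]

exp(z) = [7.389, 0.1353, 2.718, 20.09]
Sum = 30.33
p = [0.2436, 0.0045, 0.0896, 0.6623]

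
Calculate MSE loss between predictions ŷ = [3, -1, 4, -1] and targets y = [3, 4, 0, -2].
MSE = 10.5

MSE = (1/4)((3-3)² + (-1-4)² + (4-0)² + (-1--2)²) = (1/4)(0 + 25 + 16 + 1) = 10.5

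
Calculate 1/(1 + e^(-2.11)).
0.8919

sigmoid(2.11) = 1/(1 + e^(-2.11)) = 1/(1 + 0.1212) = 0.8919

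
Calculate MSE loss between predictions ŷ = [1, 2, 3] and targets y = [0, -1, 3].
MSE = 3.333

MSE = (1/3)((1-0)² + (2--1)² + (3-3)²) = (1/3)(1 + 9 + 0) = 3.333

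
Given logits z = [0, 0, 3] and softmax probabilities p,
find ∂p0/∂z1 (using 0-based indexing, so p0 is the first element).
∂p0/∂z1 = -0.00205

p = softmax(z) = [0.04528, 0.04528, 0.9094]
p0 = 0.04528, p1 = 0.04528

∂p0/∂z1 = -p0 × p1 = -0.04528 × 0.04528 = -0.00205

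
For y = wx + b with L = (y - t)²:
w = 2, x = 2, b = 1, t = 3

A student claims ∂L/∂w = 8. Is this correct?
Correct

y = (2)(2) + 1 = 5
∂L/∂y = 2(y - t) = 2(5 - 3) = 4
∂y/∂w = x = 2
∂L/∂w = 4 × 2 = 8

Claimed value: 8
Correct: The correct gradient is 8.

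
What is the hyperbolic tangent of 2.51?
0.9869

tanh(2.51) = (e^(2.51) - e^(-2.51))/(e^(2.51) + e^(-2.51)) = 0.9869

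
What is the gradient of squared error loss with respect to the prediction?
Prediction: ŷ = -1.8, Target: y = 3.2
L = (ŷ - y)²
∂L/∂ŷ = -10.0

∂L/∂ŷ = 2(ŷ - y) = 2(-1.8 - 3.2) = 2(-5.0) = -10.0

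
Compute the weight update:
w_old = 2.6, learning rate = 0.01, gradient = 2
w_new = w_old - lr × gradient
w_new = 2.58

w_new = w - η·∂L/∂w = 2.6 - 0.01×(2) = 2.6 - (0.02) = 2.58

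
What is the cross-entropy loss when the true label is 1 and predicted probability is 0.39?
L = 0.9416

L = -1·log(0.39) - 0·log(0.61) = -log(0.39) = 0.9416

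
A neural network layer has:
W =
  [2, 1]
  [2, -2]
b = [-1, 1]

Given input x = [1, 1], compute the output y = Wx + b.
y = [2, 1]

Wx = [2×1 + 1×1, 2×1 + -2×1]
   = [3, 0]
y = Wx + b = [3 + -1, 0 + 1] = [2, 1]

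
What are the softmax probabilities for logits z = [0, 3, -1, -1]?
p = [0.0458, 0.9205, 0.0169, 0.0169]

exp(z) = [1, 20.09, 0.3679, 0.3679]
Sum = 21.82
p = [0.0458, 0.9205, 0.0169, 0.0169]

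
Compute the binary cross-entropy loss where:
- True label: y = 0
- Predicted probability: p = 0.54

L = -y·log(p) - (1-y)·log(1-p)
L = 0.7765

L = -0·log(0.54) - 1·log(0.46) = -log(0.46) = 0.7765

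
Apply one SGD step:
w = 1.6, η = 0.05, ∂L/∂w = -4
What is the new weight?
w_new = 1.8

w_new = w - η·∂L/∂w = 1.6 - 0.05×(-4) = 1.6 - (-0.2) = 1.8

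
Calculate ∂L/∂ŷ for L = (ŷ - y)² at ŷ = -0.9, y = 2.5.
∂L/∂ŷ = -6.8

∂L/∂ŷ = 2(ŷ - y) = 2(-0.9 - 2.5) = 2(-3.4) = -6.8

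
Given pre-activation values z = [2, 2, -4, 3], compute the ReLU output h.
h = [2, 2, 0, 3]

ReLU applied element-wise: max(0,2)=2, max(0,2)=2, max(0,-4)=0, max(0,3)=3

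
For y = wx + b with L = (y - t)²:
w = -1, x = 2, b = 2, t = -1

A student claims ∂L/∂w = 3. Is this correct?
Incorrect

y = (-1)(2) + 2 = 0
∂L/∂y = 2(y - t) = 2(0 - -1) = 2
∂y/∂w = x = 2
∂L/∂w = 2 × 2 = 4

Claimed value: 3
Incorrect: The correct gradient is 4.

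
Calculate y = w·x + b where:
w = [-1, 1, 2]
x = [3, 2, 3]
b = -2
y = 3

y = (-1)(3) + (1)(2) + (2)(3) + -2 = 3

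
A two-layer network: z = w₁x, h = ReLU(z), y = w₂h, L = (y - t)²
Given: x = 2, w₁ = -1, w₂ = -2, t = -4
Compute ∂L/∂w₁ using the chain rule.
∂L/∂w₁ = 0

Forward pass:
z = w₁x = -1×2 = -2
h = ReLU(-2) = 0
y = w₂h = -2×0 = 0

Backward pass:
∂L/∂y = 2(y - t) = 2(0 - -4) = 8
∂y/∂h = w₂ = -2
∂h/∂z = 0 (ReLU derivative)
∂z/∂w₁ = x = 2

∂L/∂w₁ = 8 × -2 × 0 × 2 = 0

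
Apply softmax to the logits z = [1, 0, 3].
p = [0.1142, 0.042, 0.8438]

exp(z) = [2.718, 1, 20.09]
Sum = 23.8
p = [0.1142, 0.042, 0.8438]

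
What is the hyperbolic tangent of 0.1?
0.09967

tanh(0.1) = (e^(0.1) - e^(-0.1))/(e^(0.1) + e^(-0.1)) = 0.09967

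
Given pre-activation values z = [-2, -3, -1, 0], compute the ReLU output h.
h = [0, 0, 0, 0]

ReLU applied element-wise: max(0,-2)=0, max(0,-3)=0, max(0,-1)=0, max(0,0)=0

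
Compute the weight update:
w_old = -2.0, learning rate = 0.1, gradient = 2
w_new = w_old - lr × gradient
w_new = -2.2

w_new = w - η·∂L/∂w = -2.0 - 0.1×(2) = -2.0 - (0.2) = -2.2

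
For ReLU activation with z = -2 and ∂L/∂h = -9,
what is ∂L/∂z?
∂L/∂z = 0

h = ReLU(-2) = 0
Since z < 0: ∂h/∂z = 0
∂L/∂z = ∂L/∂h · ∂h/∂z = -9 × 0 = 0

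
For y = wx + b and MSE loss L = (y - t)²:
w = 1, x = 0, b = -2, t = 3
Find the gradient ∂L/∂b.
∂L/∂b = -10

y = wx + b = (1)(0) + -2 = -2
∂L/∂y = 2(y - t) = 2(-2 - 3) = -10
∂y/∂b = 1
∂L/∂b = ∂L/∂y · ∂y/∂b = -10 × 1 = -10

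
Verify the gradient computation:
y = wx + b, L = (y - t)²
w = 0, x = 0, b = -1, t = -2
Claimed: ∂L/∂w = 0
Correct

y = (0)(0) + -1 = -1
∂L/∂y = 2(y - t) = 2(-1 - -2) = 2
∂y/∂w = x = 0
∂L/∂w = 2 × 0 = 0

Claimed value: 0
Correct: The correct gradient is 0.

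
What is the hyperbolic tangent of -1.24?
-0.8455

tanh(-1.24) = (e^(-1.24) - e^(1.24))/(e^(-1.24) + e^(1.24)) = -0.8455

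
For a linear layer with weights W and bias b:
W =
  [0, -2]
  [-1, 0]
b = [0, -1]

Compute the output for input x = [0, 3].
y = [-6, -1]

Wx = [0×0 + -2×3, -1×0 + 0×3]
   = [-6, 0]
y = Wx + b = [-6 + 0, 0 + -1] = [-6, -1]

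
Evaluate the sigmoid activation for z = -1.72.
0.1519

sigmoid(-1.72) = 1/(1 + e^(1.72)) = 1/(1 + 5.585) = 0.1519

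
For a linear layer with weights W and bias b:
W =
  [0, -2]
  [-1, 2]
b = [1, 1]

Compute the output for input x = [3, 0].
y = [1, -2]

Wx = [0×3 + -2×0, -1×3 + 2×0]
   = [0, -3]
y = Wx + b = [0 + 1, -3 + 1] = [1, -2]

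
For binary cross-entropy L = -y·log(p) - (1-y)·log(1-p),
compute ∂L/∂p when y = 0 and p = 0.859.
∂L/∂p = 7.092

∂L/∂p = -y/p + (1-y)/(1-p) = 0 + 1/0.141 = 7.092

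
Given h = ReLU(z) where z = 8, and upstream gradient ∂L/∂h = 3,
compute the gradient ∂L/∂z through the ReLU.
∂L/∂z = 3

h = ReLU(8) = 8
Since z > 0: ∂h/∂z = 1
∂L/∂z = ∂L/∂h · ∂h/∂z = 3 × 1 = 3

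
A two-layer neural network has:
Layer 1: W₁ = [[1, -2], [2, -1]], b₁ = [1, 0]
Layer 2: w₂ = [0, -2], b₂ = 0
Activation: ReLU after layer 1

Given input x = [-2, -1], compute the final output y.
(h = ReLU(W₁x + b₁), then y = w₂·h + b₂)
y = 0

Layer 1 pre-activation: z₁ = [1, -3]
After ReLU: h = [1, 0]
Layer 2 output: y = 0×1 + -2×0 + 0 = 0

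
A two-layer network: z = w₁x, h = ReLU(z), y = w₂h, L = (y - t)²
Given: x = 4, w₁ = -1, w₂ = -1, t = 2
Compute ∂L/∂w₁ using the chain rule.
∂L/∂w₁ = 0

Forward pass:
z = w₁x = -1×4 = -4
h = ReLU(-4) = 0
y = w₂h = -1×0 = 0

Backward pass:
∂L/∂y = 2(y - t) = 2(0 - 2) = -4
∂y/∂h = w₂ = -1
∂h/∂z = 0 (ReLU derivative)
∂z/∂w₁ = x = 4

∂L/∂w₁ = -4 × -1 × 0 × 4 = 0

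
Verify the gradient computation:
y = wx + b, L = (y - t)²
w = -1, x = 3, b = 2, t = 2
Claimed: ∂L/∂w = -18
Correct

y = (-1)(3) + 2 = -1
∂L/∂y = 2(y - t) = 2(-1 - 2) = -6
∂y/∂w = x = 3
∂L/∂w = -6 × 3 = -18

Claimed value: -18
Correct: The correct gradient is -18.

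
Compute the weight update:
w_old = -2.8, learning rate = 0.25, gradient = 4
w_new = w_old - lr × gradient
w_new = -3.8

w_new = w - η·∂L/∂w = -2.8 - 0.25×(4) = -2.8 - (1) = -3.8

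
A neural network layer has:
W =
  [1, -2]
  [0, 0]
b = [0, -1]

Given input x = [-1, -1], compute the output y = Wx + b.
y = [1, -1]

Wx = [1×-1 + -2×-1, 0×-1 + 0×-1]
   = [1, 0]
y = Wx + b = [1 + 0, 0 + -1] = [1, -1]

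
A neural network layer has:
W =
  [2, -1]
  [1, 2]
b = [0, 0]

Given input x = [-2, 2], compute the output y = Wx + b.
y = [-6, 2]

Wx = [2×-2 + -1×2, 1×-2 + 2×2]
   = [-6, 2]
y = Wx + b = [-6 + 0, 2 + 0] = [-6, 2]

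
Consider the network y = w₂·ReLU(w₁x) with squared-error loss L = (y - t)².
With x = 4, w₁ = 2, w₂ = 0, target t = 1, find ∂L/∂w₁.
∂L/∂w₁ = 0

Forward pass:
z = w₁x = 2×4 = 8
h = ReLU(8) = 8
y = w₂h = 0×8 = 0

Backward pass:
∂L/∂y = 2(y - t) = 2(0 - 1) = -2
∂y/∂h = w₂ = 0
∂h/∂z = 1 (ReLU derivative)
∂z/∂w₁ = x = 4

∂L/∂w₁ = -2 × 0 × 1 × 4 = 0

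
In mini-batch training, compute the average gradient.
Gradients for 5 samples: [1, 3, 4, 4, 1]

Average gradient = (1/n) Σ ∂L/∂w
Average gradient = 2.6

Average = (1/5)(1 + 3 + 4 + 4 + 1) = 13/5 = 2.6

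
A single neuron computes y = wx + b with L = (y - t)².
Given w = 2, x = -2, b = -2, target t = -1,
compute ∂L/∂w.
∂L/∂w = 20

y = wx + b = (2)(-2) + -2 = -6
∂L/∂y = 2(y - t) = 2(-6 - -1) = -10
∂y/∂w = x = -2
∂L/∂w = ∂L/∂y · ∂y/∂w = -10 × -2 = 20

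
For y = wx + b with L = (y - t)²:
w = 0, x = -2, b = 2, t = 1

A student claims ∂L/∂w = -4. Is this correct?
Correct

y = (0)(-2) + 2 = 2
∂L/∂y = 2(y - t) = 2(2 - 1) = 2
∂y/∂w = x = -2
∂L/∂w = 2 × -2 = -4

Claimed value: -4
Correct: The correct gradient is -4.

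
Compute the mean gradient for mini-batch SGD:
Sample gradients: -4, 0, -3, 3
Average gradient = -1

Average = (1/4)(-4 + 0 + -3 + 3) = -4/4 = -1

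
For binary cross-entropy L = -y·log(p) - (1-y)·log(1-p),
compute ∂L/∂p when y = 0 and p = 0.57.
∂L/∂p = 2.326

∂L/∂p = -y/p + (1-y)/(1-p) = 0 + 1/0.43 = 2.326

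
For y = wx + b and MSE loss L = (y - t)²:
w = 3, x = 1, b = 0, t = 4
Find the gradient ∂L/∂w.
∂L/∂w = -2

y = wx + b = (3)(1) + 0 = 3
∂L/∂y = 2(y - t) = 2(3 - 4) = -2
∂y/∂w = x = 1
∂L/∂w = ∂L/∂y · ∂y/∂w = -2 × 1 = -2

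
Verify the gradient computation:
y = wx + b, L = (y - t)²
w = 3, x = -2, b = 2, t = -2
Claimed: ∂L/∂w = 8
Correct

y = (3)(-2) + 2 = -4
∂L/∂y = 2(y - t) = 2(-4 - -2) = -4
∂y/∂w = x = -2
∂L/∂w = -4 × -2 = 8

Claimed value: 8
Correct: The correct gradient is 8.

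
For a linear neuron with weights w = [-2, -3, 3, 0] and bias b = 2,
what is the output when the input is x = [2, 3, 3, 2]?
y = -2

y = (-2)(2) + (-3)(3) + (3)(3) + (0)(2) + 2 = -2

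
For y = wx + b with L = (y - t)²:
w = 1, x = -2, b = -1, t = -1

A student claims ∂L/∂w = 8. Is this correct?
Correct

y = (1)(-2) + -1 = -3
∂L/∂y = 2(y - t) = 2(-3 - -1) = -4
∂y/∂w = x = -2
∂L/∂w = -4 × -2 = 8

Claimed value: 8
Correct: The correct gradient is 8.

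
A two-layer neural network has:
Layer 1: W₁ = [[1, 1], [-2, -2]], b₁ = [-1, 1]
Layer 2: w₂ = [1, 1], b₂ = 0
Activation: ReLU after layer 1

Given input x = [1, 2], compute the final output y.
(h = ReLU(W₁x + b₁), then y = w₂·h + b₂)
y = 2

Layer 1 pre-activation: z₁ = [2, -5]
After ReLU: h = [2, 0]
Layer 2 output: y = 1×2 + 1×0 + 0 = 2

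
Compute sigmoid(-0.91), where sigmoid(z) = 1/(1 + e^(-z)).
0.287

sigmoid(-0.91) = 1/(1 + e^(0.91)) = 1/(1 + 2.484) = 0.287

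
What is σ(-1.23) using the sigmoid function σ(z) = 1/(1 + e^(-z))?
0.2262

sigmoid(-1.23) = 1/(1 + e^(1.23)) = 1/(1 + 3.421) = 0.2262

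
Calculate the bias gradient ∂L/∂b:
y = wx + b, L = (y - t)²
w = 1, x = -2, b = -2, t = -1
∂L/∂b = -6

y = wx + b = (1)(-2) + -2 = -4
∂L/∂y = 2(y - t) = 2(-4 - -1) = -6
∂y/∂b = 1
∂L/∂b = ∂L/∂y · ∂y/∂b = -6 × 1 = -6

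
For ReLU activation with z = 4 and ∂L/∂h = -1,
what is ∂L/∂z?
∂L/∂z = -1

h = ReLU(4) = 4
Since z > 0: ∂h/∂z = 1
∂L/∂z = ∂L/∂h · ∂h/∂z = -1 × 1 = -1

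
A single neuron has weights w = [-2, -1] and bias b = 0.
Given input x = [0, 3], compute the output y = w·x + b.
y = -3

y = (-2)(0) + (-1)(3) + 0 = -3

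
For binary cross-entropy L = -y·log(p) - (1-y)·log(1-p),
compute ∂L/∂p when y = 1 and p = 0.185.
∂L/∂p = -5.405

∂L/∂p = -y/p + (1-y)/(1-p) = -1/0.185 + 0 = -5.405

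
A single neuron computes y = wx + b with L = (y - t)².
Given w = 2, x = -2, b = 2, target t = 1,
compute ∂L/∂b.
∂L/∂b = -6

y = wx + b = (2)(-2) + 2 = -2
∂L/∂y = 2(y - t) = 2(-2 - 1) = -6
∂y/∂b = 1
∂L/∂b = ∂L/∂y · ∂y/∂b = -6 × 1 = -6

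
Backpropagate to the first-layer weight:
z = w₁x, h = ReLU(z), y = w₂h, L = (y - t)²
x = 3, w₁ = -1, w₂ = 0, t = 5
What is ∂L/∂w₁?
∂L/∂w₁ = 0

Forward pass:
z = w₁x = -1×3 = -3
h = ReLU(-3) = 0
y = w₂h = 0×0 = 0

Backward pass:
∂L/∂y = 2(y - t) = 2(0 - 5) = -10
∂y/∂h = w₂ = 0
∂h/∂z = 0 (ReLU derivative)
∂z/∂w₁ = x = 3

∂L/∂w₁ = -10 × 0 × 0 × 3 = 0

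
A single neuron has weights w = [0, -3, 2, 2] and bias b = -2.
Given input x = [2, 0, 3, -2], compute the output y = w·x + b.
y = 0

y = (0)(2) + (-3)(0) + (2)(3) + (2)(-2) + -2 = 0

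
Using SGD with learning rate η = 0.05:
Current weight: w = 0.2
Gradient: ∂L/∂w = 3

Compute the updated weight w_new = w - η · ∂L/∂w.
w_new = 0.05

w_new = w - η·∂L/∂w = 0.2 - 0.05×(3) = 0.2 - (0.15) = 0.05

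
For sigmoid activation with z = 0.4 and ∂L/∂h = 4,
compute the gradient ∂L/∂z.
∂L/∂z = 0.961

σ(0.4) = 0.5987
σ'(0.4) = σ(0.4)(1 - σ(0.4)) = 0.5987 × 0.4013 = 0.2403
∂L/∂z = ∂L/∂h · σ'(z) = 4 × 0.2403 = 0.961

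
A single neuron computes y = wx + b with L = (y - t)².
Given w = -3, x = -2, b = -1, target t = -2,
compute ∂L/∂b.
∂L/∂b = 14

y = wx + b = (-3)(-2) + -1 = 5
∂L/∂y = 2(y - t) = 2(5 - -2) = 14
∂y/∂b = 1
∂L/∂b = ∂L/∂y · ∂y/∂b = 14 × 1 = 14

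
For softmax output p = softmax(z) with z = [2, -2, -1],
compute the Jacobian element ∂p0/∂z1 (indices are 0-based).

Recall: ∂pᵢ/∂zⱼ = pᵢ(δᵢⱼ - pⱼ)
∂p0/∂z1 = -0.01605

p = softmax(z) = [0.9362, 0.01715, 0.04661]
p0 = 0.9362, p1 = 0.01715

∂p0/∂z1 = -p0 × p1 = -0.9362 × 0.01715 = -0.01605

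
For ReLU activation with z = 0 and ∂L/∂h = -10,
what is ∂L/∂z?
∂L/∂z = 0

h = ReLU(0) = 0
At z = 0: ∂h/∂z = 0 (by convention)
∂L/∂z = ∂L/∂h · ∂h/∂z = -10 × 0 = 0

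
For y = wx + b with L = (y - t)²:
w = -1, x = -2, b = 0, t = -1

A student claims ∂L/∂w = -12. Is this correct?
Correct

y = (-1)(-2) + 0 = 2
∂L/∂y = 2(y - t) = 2(2 - -1) = 6
∂y/∂w = x = -2
∂L/∂w = 6 × -2 = -12

Claimed value: -12
Correct: The correct gradient is -12.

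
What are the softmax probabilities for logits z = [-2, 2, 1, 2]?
p = [0.0077, 0.4191, 0.1542, 0.4191]

exp(z) = [0.1353, 7.389, 2.718, 7.389]
Sum = 17.63
p = [0.0077, 0.4191, 0.1542, 0.4191]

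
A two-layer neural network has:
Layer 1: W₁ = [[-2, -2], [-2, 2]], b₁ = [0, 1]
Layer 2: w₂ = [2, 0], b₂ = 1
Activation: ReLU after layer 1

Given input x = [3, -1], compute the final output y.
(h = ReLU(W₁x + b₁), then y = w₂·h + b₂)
y = 1

Layer 1 pre-activation: z₁ = [-4, -7]
After ReLU: h = [0, 0]
Layer 2 output: y = 2×0 + 0×0 + 1 = 1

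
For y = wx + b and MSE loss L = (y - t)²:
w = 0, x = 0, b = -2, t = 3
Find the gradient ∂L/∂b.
∂L/∂b = -10

y = wx + b = (0)(0) + -2 = -2
∂L/∂y = 2(y - t) = 2(-2 - 3) = -10
∂y/∂b = 1
∂L/∂b = ∂L/∂y · ∂y/∂b = -10 × 1 = -10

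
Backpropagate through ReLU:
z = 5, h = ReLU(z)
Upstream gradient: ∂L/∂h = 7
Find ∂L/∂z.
∂L/∂z = 7

h = ReLU(5) = 5
Since z > 0: ∂h/∂z = 1
∂L/∂z = ∂L/∂h · ∂h/∂z = 7 × 1 = 7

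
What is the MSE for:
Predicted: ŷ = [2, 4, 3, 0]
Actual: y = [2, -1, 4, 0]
MSE = 6.5

MSE = (1/4)((2-2)² + (4--1)² + (3-4)² + (0-0)²) = (1/4)(0 + 25 + 1 + 0) = 6.5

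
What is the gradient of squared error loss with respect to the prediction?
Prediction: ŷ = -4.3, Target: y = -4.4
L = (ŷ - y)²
∂L/∂ŷ = 0.2

∂L/∂ŷ = 2(ŷ - y) = 2(-4.3 - -4.4) = 2(0.1) = 0.2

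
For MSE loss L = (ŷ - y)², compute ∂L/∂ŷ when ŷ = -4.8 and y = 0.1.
∂L/∂ŷ = -9.8

∂L/∂ŷ = 2(ŷ - y) = 2(-4.8 - 0.1) = 2(-4.9) = -9.8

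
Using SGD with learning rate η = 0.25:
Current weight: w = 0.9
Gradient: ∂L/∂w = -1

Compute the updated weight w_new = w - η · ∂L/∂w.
w_new = 1.15

w_new = w - η·∂L/∂w = 0.9 - 0.25×(-1) = 0.9 - (-0.25) = 1.15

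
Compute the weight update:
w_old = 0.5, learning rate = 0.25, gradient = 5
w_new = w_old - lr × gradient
w_new = -0.75

w_new = w - η·∂L/∂w = 0.5 - 0.25×(5) = 0.5 - (1.25) = -0.75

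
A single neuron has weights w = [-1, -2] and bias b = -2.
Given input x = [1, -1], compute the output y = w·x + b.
y = -1

y = (-1)(1) + (-2)(-1) + -2 = -1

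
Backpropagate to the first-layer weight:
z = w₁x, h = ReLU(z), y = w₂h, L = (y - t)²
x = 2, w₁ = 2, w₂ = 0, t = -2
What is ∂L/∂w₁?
∂L/∂w₁ = 0

Forward pass:
z = w₁x = 2×2 = 4
h = ReLU(4) = 4
y = w₂h = 0×4 = 0

Backward pass:
∂L/∂y = 2(y - t) = 2(0 - -2) = 4
∂y/∂h = w₂ = 0
∂h/∂z = 1 (ReLU derivative)
∂z/∂w₁ = x = 2

∂L/∂w₁ = 4 × 0 × 1 × 2 = 0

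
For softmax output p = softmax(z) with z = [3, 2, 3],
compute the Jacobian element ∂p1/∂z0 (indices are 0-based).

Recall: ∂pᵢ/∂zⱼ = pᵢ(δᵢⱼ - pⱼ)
∂p1/∂z0 = -0.06561

p = softmax(z) = [0.4223, 0.1554, 0.4223]
p1 = 0.1554, p0 = 0.4223

∂p1/∂z0 = -p1 × p0 = -0.1554 × 0.4223 = -0.06561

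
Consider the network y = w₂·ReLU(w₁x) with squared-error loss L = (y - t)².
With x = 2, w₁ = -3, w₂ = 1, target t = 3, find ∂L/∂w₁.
∂L/∂w₁ = 0

Forward pass:
z = w₁x = -3×2 = -6
h = ReLU(-6) = 0
y = w₂h = 1×0 = 0

Backward pass:
∂L/∂y = 2(y - t) = 2(0 - 3) = -6
∂y/∂h = w₂ = 1
∂h/∂z = 0 (ReLU derivative)
∂z/∂w₁ = x = 2

∂L/∂w₁ = -6 × 1 × 0 × 2 = 0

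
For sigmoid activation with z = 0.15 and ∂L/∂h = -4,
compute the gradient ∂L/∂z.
∂L/∂z = -0.9944

σ(0.15) = 0.5374
σ'(0.15) = σ(0.15)(1 - σ(0.15)) = 0.5374 × 0.4626 = 0.2486
∂L/∂z = ∂L/∂h · σ'(z) = -4 × 0.2486 = -0.9944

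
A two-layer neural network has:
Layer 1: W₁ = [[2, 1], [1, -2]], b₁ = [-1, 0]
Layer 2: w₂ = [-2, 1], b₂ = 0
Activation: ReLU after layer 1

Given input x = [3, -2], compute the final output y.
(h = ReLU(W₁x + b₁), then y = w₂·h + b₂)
y = 1

Layer 1 pre-activation: z₁ = [3, 7]
After ReLU: h = [3, 7]
Layer 2 output: y = -2×3 + 1×7 + 0 = 1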